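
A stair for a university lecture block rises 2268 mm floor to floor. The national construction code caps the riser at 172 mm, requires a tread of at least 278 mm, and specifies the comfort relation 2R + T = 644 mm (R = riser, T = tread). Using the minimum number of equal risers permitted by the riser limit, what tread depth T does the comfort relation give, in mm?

2268 / 172 = 13.19, so 14 risers are needed.
Each riser is 2268/14 = 162 mm (≤ 172 mm).
Tread T = 644 − 2 × 162 = 320 mm (≥ 278 mm).

320 mm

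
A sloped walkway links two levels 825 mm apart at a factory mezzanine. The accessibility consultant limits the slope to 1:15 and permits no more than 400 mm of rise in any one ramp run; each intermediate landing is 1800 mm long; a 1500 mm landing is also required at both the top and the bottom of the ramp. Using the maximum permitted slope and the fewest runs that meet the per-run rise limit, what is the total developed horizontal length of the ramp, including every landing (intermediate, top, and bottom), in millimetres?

At most 400 each: 825/400 = 2.06, giving 3 ramp runs. That means 2 intermediate landings.
Horizontal run for 825 mm of rise at 1:15 is 825 × 15 = 12375 mm.
2 intermediate landings contribute 2 × 1800 = 3600 mm.
Top and bottom landings: 2 × 1500 = 3000 mm.
Total = 12375 + 3600 + 3000 = 18975 mm.

18975 mm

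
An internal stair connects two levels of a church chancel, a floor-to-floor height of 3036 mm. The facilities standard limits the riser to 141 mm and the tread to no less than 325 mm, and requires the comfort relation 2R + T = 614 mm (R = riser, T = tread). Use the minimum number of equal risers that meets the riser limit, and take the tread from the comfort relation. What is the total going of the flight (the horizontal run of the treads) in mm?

7098 mm

3036 / 141 = 21.53, so 22 risers are needed.
R = 3036 ÷ 22 = 138 mm.
From 2R + T = 614: T = 614 − 276 = 338 mm.
22 risers give 21 treads; going = 21 × 338 = 7098 mm.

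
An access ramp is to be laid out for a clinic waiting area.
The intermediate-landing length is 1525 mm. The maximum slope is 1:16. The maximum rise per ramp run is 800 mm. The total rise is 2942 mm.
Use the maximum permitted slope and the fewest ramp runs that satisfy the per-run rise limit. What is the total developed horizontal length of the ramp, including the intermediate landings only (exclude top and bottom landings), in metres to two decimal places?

2942 / 800 = 3.68, so 4 ramp runs are needed. That means 3 intermediate landings.
Ramp run (horizontal) at 1:16: 2942 × 16 = 47072 mm.
3 intermediate landings contribute 3 × 1525 = 4575 mm.
Developed length = 47072 + 4575 = 51647 mm.
= 51.65 m.

51.65 m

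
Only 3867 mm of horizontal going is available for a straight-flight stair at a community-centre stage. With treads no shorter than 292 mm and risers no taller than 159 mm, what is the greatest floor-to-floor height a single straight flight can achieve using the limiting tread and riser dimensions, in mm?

2226 mm

3867 / 292 = 13.24, so 13 treads fit.
Risers = treads + 1 = 14.
Maximum height = 14 × 159 = 2226 mm.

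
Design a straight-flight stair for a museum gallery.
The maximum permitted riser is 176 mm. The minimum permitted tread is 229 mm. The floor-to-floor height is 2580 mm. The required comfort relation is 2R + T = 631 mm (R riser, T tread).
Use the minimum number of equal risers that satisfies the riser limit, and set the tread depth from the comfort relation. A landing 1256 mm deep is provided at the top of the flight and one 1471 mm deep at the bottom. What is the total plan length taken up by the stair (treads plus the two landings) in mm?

6745 mm

2580 / 176 = 14.66, so 15 risers are needed.
Riser R = 2580 / 15 = 172 mm, within the 176 mm limit.
T = 631 − 2·172 = 287 mm, which satisfies the 229 mm minimum.
Going = (15 − 1) × 287 = 4018 mm.
Enclosure = 4018 + 1256 + 1471 = 6745 mm.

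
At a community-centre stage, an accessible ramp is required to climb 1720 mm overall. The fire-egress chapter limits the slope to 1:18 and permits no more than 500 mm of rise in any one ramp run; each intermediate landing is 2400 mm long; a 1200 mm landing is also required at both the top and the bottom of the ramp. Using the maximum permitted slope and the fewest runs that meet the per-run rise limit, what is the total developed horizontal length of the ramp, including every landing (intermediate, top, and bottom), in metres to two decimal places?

40.56 m

1720 / 500 = 3.44, so 4 ramp runs are needed. That means 3 intermediate landings.
Ramp run (horizontal) at 1:18: 1720 × 18 = 30960 mm.
3 intermediate landings contribute 3 × 2400 = 7200 mm.
Top and bottom landings: 2 × 1200 = 2400 mm.
Total = 30960 + 7200 + 2400 = 40560 mm.
= 40.56 m.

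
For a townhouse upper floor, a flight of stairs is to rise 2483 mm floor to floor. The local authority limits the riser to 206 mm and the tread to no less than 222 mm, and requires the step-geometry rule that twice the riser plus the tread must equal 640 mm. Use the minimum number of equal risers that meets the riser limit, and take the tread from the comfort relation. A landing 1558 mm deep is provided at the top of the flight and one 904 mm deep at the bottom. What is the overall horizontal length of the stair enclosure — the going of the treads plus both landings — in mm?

⌈2483/206⌉ = 13 risers.
Riser R = 2483 / 13 = 191 mm, within the 206 mm limit.
T = 640 − 2·191 = 258 mm, which satisfies the 222 mm minimum.
Treads = 13 − 1 = 12; going = 12 × 258 = 3096 mm.
Enclosure = 3096 + 1558 + 904 = 5558 mm.

5558 mm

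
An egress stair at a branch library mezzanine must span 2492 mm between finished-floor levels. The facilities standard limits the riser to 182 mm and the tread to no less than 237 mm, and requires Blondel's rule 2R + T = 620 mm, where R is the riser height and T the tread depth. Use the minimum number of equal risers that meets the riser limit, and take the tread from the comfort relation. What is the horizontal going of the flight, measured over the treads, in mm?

2492 / 182 = 13.692 → round up to 14 risers.
Each riser is 2492/14 = 178 mm (≤ 182 mm).
From 2R + T = 620: T = 620 − 356 = 264 mm.
14 risers give 13 treads; going = 13 × 264 = 3432 mm.

3432 mm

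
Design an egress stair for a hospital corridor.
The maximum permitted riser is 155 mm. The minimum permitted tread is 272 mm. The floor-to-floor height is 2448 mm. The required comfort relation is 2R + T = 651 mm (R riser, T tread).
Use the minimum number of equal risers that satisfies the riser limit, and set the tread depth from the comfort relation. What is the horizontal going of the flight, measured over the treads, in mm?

2448 / 155 = 15.79, so 16 risers are needed.
R = 2448 ÷ 16 = 153 mm.
T = 651 − 2·153 = 345 mm, which satisfies the 272 mm minimum.
Going = (16 − 1) × 345 = 5175 mm.

5175 mm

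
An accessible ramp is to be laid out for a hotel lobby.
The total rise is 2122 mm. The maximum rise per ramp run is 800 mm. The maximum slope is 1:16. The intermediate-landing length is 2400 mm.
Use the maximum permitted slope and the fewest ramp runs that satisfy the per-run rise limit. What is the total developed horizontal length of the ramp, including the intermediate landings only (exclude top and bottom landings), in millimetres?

38752 mm

2122 / 800 = 2.65, so 3 ramp runs are needed. That means 2 intermediate landings.
Ramp run (horizontal) at 1:16: 2122 × 16 = 33952 mm.
2 intermediate landings contribute 2 × 2400 = 4800 mm.
Total developed length = 33952 + 4800 = 38752 mm.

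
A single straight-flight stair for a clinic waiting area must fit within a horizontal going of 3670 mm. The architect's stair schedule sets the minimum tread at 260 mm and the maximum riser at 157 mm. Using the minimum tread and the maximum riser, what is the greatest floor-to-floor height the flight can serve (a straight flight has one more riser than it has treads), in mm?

2355 mm

3670 / 260 = 14.12, so 14 treads fit.
Risers = treads + 1 = 15.
Maximum height = 15 × 157 = 2355 mm.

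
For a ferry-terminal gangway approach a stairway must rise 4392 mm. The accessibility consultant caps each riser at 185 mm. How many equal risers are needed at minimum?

24 risers

4392 / 185 = 23.74, so 24 risers are needed.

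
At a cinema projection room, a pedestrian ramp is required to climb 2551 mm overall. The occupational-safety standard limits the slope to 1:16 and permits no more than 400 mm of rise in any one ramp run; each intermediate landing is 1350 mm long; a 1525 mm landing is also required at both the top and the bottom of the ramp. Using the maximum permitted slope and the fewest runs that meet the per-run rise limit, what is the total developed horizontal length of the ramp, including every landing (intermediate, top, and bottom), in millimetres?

2551 / 400 = 6.38, so 7 ramp runs are needed. That means 6 intermediate landings.
Ramp run (horizontal) at 1:16: 2551 × 16 = 40816 mm.
6 intermediate landings contribute 6 × 1350 = 8100 mm.
Top and bottom landings: 2 × 1525 = 3050 mm.
Total = 40816 + 8100 + 3050 = 51966 mm.

51966 mm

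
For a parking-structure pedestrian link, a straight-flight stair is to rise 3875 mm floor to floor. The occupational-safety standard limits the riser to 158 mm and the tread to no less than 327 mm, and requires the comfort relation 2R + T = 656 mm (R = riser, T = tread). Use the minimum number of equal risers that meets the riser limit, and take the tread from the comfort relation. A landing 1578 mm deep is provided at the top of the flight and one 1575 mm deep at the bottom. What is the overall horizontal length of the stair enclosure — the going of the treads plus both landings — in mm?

3875 / 158 = 24.525 → round up to 25 risers.
Riser R = 3875 / 25 = 155 mm, within the 158 mm limit.
From 2R + T = 656: T = 656 − 310 = 346 mm.
Going = (25 − 1) × 346 = 8304 mm.
Enclosure = 8304 + 1578 + 1575 = 11457 mm.

11457 mm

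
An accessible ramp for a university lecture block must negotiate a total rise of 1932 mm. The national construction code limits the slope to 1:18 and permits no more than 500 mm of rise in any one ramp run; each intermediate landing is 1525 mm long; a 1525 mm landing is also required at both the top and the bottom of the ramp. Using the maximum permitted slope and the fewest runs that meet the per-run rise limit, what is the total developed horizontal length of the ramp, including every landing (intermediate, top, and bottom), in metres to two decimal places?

42.40 m

⌈1932/500⌉ = 4 ramp runs. That means 3 intermediate landings.
Horizontal run for 1932 mm of rise at 1:18 is 1932 × 18 = 34776 mm.
Intermediate landings: 3 × 1525 = 4575 mm.
Top and bottom landings: 2 × 1525 = 3050 mm.
Total = 34776 + 4575 + 3050 = 42401 mm.
= 42.40 m.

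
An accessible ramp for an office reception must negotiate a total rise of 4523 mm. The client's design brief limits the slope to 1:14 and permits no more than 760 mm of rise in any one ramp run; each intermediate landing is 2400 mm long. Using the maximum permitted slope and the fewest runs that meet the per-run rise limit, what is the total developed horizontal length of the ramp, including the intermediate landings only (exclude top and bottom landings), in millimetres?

4523 / 760 = 5.951 → round up to 6 ramp runs. That means 5 intermediate landings.
Ramp run (horizontal) at 1:14: 4523 × 14 = 63322 mm.
5 intermediate landings contribute 5 × 2400 = 12000 mm.
Developed length = 63322 + 12000 = 75322 mm.

75322 mm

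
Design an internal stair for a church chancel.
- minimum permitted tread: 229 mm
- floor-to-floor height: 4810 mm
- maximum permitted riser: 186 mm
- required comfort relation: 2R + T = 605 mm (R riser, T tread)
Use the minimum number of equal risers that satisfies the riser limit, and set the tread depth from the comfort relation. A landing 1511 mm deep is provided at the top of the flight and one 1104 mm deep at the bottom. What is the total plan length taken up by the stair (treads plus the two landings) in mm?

At most 186 each: 4810/186 = 25.86, giving 26 risers.
Riser R = 4810 / 26 = 185 mm, within the 186 mm limit.
From 2R + T = 605: T = 605 − 370 = 235 mm.
Going = (26 − 1) × 235 = 5875 mm.
Enclosure = 5875 + 1511 + 1104 = 8490 mm.

8490 mm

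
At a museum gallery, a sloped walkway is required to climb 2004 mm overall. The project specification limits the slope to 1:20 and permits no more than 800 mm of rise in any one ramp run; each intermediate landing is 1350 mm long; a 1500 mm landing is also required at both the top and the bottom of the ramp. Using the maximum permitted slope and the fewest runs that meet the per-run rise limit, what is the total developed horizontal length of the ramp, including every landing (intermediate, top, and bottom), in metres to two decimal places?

At most 800 each: 2004/800 = 2.50, giving 3 ramp runs. That means 2 intermediate landings.
Horizontal run for 2004 mm of rise at 1:20 is 2004 × 20 = 40080 mm.
2 intermediate landings contribute 2 × 1350 = 2700 mm.
Top and bottom landings: 2 × 1500 = 3000 mm.
Total = 40080 + 2700 + 3000 = 45780 mm.
= 45.78 m.

45.78 m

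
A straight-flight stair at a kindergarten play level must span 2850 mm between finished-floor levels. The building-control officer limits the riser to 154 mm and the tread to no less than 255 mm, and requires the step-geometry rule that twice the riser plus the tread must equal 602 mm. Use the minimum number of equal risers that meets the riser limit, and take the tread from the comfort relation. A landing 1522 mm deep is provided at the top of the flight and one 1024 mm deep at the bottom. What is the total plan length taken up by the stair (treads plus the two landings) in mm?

7982 mm

2850 / 154 = 18.506 → round up to 19 risers.
Each riser is 2850/19 = 150 mm (≤ 154 mm).
From 2R + T = 602: T = 602 − 300 = 302 mm.
Treads = 19 − 1 = 18; going = 18 × 302 = 5436 mm.
Add landings: 5436 + 1522 + 1024 = 7982 mm.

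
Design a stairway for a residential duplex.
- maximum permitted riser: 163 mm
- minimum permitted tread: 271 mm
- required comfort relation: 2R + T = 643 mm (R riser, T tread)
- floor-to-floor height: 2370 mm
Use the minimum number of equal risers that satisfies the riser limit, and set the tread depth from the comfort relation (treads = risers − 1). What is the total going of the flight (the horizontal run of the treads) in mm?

4578 mm

⌈2370/163⌉ = 15 risers.
Riser R = 2370 / 15 = 158 mm, within the 163 mm limit.
From 2R + T = 643: T = 643 − 316 = 327 mm.
Treads = 15 − 1 = 14; going = 14 × 327 = 4578 mm.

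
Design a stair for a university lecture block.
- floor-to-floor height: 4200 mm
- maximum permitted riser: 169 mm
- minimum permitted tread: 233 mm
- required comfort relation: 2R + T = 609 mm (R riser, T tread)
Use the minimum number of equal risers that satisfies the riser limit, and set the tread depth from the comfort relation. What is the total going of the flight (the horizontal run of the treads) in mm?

6552 mm

At most 169 each: 4200/169 = 24.85, giving 25 risers.
Riser R = 4200 / 25 = 168 mm, within the 169 mm limit.
Tread T = 609 − 2 × 168 = 273 mm (≥ 233 mm).
25 risers give 24 treads; going = 24 × 273 = 6552 mm.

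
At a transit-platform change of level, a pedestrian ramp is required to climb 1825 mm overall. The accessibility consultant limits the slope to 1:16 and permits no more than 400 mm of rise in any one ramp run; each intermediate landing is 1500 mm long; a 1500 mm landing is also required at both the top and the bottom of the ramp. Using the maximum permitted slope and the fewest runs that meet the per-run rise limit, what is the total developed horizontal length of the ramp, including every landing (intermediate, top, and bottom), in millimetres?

1825 / 400 = 4.56, so 5 ramp runs are needed. That means 4 intermediate landings.
Ramp run (horizontal) at 1:16: 1825 × 16 = 29200 mm.
4 intermediate landings contribute 4 × 1500 = 6000 mm.
Top and bottom landings: 2 × 1500 = 3000 mm.
Total = 29200 + 6000 + 3000 = 38200 mm.

38200 mm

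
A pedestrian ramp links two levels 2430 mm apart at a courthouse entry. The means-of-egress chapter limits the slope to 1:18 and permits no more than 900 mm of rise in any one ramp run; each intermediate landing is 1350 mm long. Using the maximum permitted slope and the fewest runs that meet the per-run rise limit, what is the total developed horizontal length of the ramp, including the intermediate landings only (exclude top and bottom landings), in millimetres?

At most 900 each: 2430/900 = 2.70, giving 3 ramp runs. That means 2 intermediate landings.
Ramp run (horizontal) at 1:18: 2430 × 18 = 43740 mm.
Intermediate landings: 2 × 1350 = 2700 mm.
Developed length = 43740 + 2700 = 46440 mm.

46440 mm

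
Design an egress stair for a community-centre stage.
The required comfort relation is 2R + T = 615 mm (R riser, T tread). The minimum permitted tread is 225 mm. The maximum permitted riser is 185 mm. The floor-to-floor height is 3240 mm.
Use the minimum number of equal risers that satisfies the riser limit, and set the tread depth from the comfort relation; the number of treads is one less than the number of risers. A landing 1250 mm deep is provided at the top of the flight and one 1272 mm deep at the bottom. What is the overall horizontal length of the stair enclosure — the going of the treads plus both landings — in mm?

⌈3240/185⌉ = 18 risers.
Riser R = 3240 / 18 = 180 mm, within the 185 mm limit.
From 2R + T = 615: T = 615 − 360 = 255 mm.
18 risers give 17 treads; going = 17 × 255 = 4335 mm.
Enclosure = 4335 + 1250 + 1272 = 6857 mm.

6857 mm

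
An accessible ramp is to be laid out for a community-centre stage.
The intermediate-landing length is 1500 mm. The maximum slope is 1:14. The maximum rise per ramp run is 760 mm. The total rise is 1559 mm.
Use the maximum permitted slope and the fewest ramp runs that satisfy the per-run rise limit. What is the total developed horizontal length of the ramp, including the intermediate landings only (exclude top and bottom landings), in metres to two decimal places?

24.83 m

1559 / 760 = 2.051 → round up to 3 ramp runs. That means 2 intermediate landings.
Ramp run (horizontal) at 1:14: 1559 × 14 = 21826 mm.
Intermediate landings: 2 × 1500 = 3000 mm.
Total developed length = 21826 + 3000 = 24826 mm.
= 24.83 m.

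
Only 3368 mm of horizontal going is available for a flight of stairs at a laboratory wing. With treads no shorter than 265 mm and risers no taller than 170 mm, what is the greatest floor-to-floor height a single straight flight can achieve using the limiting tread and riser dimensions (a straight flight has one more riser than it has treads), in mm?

2210 mm

Treads that fit: ⌊3368 / 265⌋ = 12.
Risers = treads + 1 = 13.
Maximum height = 13 × 170 = 2210 mm.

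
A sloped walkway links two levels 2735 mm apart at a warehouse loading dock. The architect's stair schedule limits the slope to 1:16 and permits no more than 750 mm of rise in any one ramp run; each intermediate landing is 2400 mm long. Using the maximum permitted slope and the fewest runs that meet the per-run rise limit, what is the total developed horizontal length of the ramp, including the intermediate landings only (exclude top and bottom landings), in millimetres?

50960 mm

2735 / 750 = 3.65, so 4 ramp runs are needed. That means 3 intermediate landings.
Ramp run (horizontal) at 1:16: 2735 × 16 = 43760 mm.
3 intermediate landings contribute 3 × 2400 = 7200 mm.
Total developed length = 43760 + 7200 = 50960 mm.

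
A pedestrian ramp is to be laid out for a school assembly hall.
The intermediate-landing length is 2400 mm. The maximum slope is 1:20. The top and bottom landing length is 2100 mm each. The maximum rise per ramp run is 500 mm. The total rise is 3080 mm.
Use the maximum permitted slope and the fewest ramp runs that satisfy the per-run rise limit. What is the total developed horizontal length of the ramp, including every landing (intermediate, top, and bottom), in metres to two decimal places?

⌈3080/500⌉ = 7 ramp runs. That means 6 intermediate landings.
Ramp run (horizontal) at 1:20: 3080 × 20 = 61600 mm.
6 intermediate landings contribute 6 × 2400 = 14400 mm.
Top and bottom landings: 2 × 2100 = 4200 mm.
Total = 61600 + 14400 + 4200 = 80200 mm.
= 80.20 m.

80.20 m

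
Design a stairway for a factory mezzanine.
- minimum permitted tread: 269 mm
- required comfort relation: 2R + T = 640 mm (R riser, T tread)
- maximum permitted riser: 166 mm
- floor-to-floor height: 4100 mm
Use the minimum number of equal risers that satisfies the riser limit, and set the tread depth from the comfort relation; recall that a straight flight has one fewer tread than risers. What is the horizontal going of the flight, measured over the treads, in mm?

7488 mm

At most 166 each: 4100/166 = 24.70, giving 25 risers.
R = 4100 ÷ 25 = 164 mm.
From 2R + T = 640: T = 640 − 328 = 312 mm.
Going = (25 − 1) × 312 = 7488 mm.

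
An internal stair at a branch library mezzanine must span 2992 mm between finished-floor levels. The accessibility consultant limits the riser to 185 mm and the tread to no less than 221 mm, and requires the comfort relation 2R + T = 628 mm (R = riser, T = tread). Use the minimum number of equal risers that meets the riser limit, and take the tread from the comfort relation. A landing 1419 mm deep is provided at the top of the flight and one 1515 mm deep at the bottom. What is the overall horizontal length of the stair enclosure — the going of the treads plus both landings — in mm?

7350 mm

2992 / 185 = 16.17, so 17 risers are needed.
Each riser is 2992/17 = 176 mm (≤ 185 mm).
T = 628 − 2·176 = 276 mm, which satisfies the 221 mm minimum.
17 risers give 16 treads; going = 16 × 276 = 4416 mm.
Enclosure = 4416 + 1419 + 1515 = 7350 mm.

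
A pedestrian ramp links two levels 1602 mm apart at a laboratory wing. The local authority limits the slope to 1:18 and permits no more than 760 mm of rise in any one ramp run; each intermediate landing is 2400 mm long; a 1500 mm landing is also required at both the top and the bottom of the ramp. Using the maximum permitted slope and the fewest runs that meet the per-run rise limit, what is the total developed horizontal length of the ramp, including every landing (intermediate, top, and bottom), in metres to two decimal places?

36.64 m

⌈1602/760⌉ = 3 ramp runs. That means 2 intermediate landings.
Ramp run (horizontal) at 1:18: 1602 × 18 = 28836 mm.
Intermediate landings: 2 × 2400 = 4800 mm.
Top and bottom landings: 2 × 1500 = 3000 mm.
Total = 28836 + 4800 + 3000 = 36636 mm.
= 36.64 m.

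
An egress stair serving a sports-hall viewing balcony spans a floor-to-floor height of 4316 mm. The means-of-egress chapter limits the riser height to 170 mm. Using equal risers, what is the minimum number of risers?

⌈4316/170⌉ = 26 risers.

26 risers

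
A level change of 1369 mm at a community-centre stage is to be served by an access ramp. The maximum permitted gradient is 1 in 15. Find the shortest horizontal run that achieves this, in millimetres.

At 1:15 the run is 15 × 1369 = 20535 mm.

20535 mm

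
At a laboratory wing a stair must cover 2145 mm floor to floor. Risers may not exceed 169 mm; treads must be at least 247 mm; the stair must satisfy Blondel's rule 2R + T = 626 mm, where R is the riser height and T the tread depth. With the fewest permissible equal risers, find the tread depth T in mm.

2145 / 169 = 12.69, so 13 risers are needed.
Riser R = 2145 / 13 = 165 mm, within the 169 mm limit.
Tread T = 626 − 2 × 165 = 296 mm (≥ 247 mm).

296 mm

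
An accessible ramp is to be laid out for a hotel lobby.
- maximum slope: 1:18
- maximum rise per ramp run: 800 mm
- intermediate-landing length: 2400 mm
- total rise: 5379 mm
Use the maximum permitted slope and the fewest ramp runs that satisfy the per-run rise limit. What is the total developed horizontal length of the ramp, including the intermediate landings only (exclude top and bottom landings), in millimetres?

⌈5379/800⌉ = 7 ramp runs. That means 6 intermediate landings.
Ramp run (horizontal) at 1:18: 5379 × 18 = 96822 mm.
Intermediate landings: 6 × 2400 = 14400 mm.
Total developed length = 96822 + 14400 = 111222 mm.

111222 mm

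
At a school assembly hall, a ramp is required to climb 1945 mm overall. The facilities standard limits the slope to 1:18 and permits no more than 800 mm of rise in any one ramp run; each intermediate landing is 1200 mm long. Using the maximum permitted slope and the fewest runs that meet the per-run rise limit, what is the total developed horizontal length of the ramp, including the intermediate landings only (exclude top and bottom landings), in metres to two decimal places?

1945 / 800 = 2.43, so 3 ramp runs are needed. That means 2 intermediate landings.
Horizontal run for 1945 mm of rise at 1:18 is 1945 × 18 = 35010 mm.
Intermediate landings: 2 × 1200 = 2400 mm.
Total developed length = 35010 + 2400 = 37410 mm.
= 37.41 m.

37.41 m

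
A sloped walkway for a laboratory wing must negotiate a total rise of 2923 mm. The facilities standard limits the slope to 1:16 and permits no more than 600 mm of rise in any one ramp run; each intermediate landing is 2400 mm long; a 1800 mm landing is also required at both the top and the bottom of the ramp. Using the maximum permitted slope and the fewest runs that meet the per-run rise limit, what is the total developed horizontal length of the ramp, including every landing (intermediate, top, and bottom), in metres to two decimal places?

2923 / 600 = 4.872 → round up to 5 ramp runs. That means 4 intermediate landings.
Horizontal run for 2923 mm of rise at 1:16 is 2923 × 16 = 46768 mm.
4 intermediate landings contribute 4 × 2400 = 9600 mm.
Top and bottom landings: 2 × 1800 = 3600 mm.
Total = 46768 + 9600 + 3600 = 59968 mm.
= 59.97 m.

59.97 m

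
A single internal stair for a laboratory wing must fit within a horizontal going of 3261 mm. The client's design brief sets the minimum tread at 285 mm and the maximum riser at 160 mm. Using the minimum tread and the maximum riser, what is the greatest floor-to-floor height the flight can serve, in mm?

Treads that fit: ⌊3261 / 285⌋ = 11.
Risers = treads + 1 = 12.
Maximum height = 12 × 160 = 1920 mm.

1920 mm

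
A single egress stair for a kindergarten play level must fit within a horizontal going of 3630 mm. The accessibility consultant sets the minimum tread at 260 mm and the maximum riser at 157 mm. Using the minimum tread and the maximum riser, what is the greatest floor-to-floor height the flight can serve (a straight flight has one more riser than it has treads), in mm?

2198 mm

Treads that fit: ⌊3630 / 260⌋ = 13.
Risers = treads + 1 = 14.
Maximum height = 14 × 157 = 2198 mm.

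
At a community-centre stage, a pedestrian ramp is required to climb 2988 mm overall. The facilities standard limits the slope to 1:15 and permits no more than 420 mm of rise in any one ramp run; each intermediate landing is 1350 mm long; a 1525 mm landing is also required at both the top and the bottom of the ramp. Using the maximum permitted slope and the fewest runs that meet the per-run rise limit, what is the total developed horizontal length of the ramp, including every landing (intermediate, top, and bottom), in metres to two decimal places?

2988 / 420 = 7.114 → round up to 8 ramp runs. That means 7 intermediate landings.
Horizontal run for 2988 mm of rise at 1:15 is 2988 × 15 = 44820 mm.
Intermediate landings: 7 × 1350 = 9450 mm.
Top and bottom landings: 2 × 1525 = 3050 mm.
Total = 44820 + 9450 + 3050 = 57320 mm.
= 57.32 m.

57.32 m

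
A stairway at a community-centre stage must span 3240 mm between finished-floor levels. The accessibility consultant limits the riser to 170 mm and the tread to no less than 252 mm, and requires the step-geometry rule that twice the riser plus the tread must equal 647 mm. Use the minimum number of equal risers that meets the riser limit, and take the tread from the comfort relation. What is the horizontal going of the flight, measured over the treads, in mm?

6137 mm

At most 170 each: 3240/170 = 19.06, giving 20 risers.
Each riser is 3240/20 = 162 mm (≤ 170 mm).
Tread T = 647 − 2 × 162 = 323 mm (≥ 252 mm).
Going = (20 − 1) × 323 = 6137 mm.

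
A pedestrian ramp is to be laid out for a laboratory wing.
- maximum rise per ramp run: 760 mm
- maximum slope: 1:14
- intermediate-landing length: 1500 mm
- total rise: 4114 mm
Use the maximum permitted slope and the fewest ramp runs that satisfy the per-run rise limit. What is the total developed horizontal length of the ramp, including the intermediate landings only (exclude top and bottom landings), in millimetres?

65096 mm

At most 760 each: 4114/760 = 5.41, giving 6 ramp runs. That means 5 intermediate landings.
Ramp run (horizontal) at 1:14: 4114 × 14 = 57596 mm.
Intermediate landings: 5 × 1500 = 7500 mm.
Developed length = 57596 + 7500 = 65096 mm.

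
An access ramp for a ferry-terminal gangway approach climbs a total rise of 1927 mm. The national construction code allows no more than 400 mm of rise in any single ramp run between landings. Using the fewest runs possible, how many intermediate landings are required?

4 intermediate landings

1927 / 400 = 4.817 → round up to 5 ramp runs.
5 runs are separated by 4 intermediate landings.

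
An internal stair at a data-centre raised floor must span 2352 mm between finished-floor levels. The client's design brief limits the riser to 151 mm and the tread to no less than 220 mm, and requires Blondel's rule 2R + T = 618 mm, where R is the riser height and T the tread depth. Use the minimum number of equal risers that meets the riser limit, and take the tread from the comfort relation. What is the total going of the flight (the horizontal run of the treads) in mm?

4860 mm

2352 / 151 = 15.576 → round up to 16 risers.
Riser R = 2352 / 16 = 147 mm, within the 151 mm limit.
From 2R + T = 618: T = 618 − 294 = 324 mm.
Going = (16 − 1) × 324 = 4860 mm.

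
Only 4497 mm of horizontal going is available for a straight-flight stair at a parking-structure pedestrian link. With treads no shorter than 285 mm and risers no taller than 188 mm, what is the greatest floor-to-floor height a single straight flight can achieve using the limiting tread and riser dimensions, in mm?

3008 mm

Treads that fit: ⌊4497 / 285⌋ = 15.
Risers = treads + 1 = 16.
Maximum height = 16 × 188 = 3008 mm.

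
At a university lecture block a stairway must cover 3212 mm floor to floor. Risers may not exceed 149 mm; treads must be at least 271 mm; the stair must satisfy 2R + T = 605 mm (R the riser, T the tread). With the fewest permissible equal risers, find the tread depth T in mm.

313 mm

At most 149 each: 3212/149 = 21.56, giving 22 risers.
R = 3212 ÷ 22 = 146 mm.
From 2R + T = 605: T = 605 − 292 = 313 mm.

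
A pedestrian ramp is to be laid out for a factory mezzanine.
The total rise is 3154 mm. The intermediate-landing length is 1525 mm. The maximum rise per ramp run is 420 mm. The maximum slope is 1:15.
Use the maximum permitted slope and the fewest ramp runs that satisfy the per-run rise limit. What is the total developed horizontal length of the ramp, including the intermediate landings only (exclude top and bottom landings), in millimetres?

57985 mm

At most 420 each: 3154/420 = 7.51, giving 8 ramp runs. That means 7 intermediate landings.
Ramp run (horizontal) at 1:15: 3154 × 15 = 47310 mm.
Intermediate landings: 7 × 1525 = 10675 mm.
Total developed length = 47310 + 10675 = 57985 mm.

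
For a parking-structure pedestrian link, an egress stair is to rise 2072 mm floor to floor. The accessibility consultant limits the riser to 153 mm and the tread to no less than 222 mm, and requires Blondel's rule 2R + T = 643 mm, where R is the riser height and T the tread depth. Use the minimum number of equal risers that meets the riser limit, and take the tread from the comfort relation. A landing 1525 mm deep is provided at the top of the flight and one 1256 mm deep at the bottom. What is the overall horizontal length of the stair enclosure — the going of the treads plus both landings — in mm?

⌈2072/153⌉ = 14 risers.
R = 2072 ÷ 14 = 148 mm.
T = 643 − 2·148 = 347 mm, which satisfies the 222 mm minimum.
14 risers give 13 treads; going = 13 × 347 = 4511 mm.
Add landings: 4511 + 1525 + 1256 = 7292 mm.

7292 mm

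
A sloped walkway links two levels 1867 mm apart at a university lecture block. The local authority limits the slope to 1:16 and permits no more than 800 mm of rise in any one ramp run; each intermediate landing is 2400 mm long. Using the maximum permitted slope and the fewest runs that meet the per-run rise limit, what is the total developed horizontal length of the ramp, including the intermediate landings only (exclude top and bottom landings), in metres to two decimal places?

34.67 m

1867 / 800 = 2.33, so 3 ramp runs are needed. That means 2 intermediate landings.
Horizontal run for 1867 mm of rise at 1:16 is 1867 × 16 = 29872 mm.
2 intermediate landings contribute 2 × 2400 = 4800 mm.
Developed length = 29872 + 4800 = 34672 mm.
= 34.67 m.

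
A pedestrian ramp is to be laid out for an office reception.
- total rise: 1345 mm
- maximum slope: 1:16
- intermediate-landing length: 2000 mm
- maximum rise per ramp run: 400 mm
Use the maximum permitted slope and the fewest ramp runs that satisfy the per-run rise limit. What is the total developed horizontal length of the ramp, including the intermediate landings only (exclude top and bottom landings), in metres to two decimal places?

⌈1345/400⌉ = 4 ramp runs. That means 3 intermediate landings.
Ramp run (horizontal) at 1:16: 1345 × 16 = 21520 mm.
3 intermediate landings contribute 3 × 2000 = 6000 mm.
Total developed length = 21520 + 6000 = 27520 mm.
= 27.52 m.

27.52 m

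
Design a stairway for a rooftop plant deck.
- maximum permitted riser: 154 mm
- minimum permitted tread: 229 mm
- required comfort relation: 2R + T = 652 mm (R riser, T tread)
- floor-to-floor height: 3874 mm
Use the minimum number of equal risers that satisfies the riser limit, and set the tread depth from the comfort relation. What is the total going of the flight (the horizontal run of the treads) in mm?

8850 mm

At most 154 each: 3874/154 = 25.16, giving 26 risers.
R = 3874 ÷ 26 = 149 mm.
Tread T = 652 − 2 × 149 = 354 mm (≥ 229 mm).
Going = (26 − 1) × 354 = 8850 mm.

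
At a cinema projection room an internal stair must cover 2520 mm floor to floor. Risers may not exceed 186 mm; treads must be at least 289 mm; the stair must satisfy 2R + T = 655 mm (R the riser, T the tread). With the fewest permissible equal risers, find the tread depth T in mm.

At most 186 each: 2520/186 = 13.55, giving 14 risers.
R = 2520 ÷ 14 = 180 mm.
From 2R + T = 655: T = 655 − 360 = 295 mm.

295 mm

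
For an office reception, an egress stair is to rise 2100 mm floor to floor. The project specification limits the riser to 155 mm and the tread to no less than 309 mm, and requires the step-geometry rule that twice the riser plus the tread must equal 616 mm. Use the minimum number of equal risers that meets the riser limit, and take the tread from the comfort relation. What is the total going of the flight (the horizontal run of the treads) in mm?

4108 mm

⌈2100/155⌉ = 14 risers.
Each riser is 2100/14 = 150 mm (≤ 155 mm).
T = 616 − 2·150 = 316 mm, which satisfies the 309 mm minimum.
Going = (14 − 1) × 316 = 4108 mm.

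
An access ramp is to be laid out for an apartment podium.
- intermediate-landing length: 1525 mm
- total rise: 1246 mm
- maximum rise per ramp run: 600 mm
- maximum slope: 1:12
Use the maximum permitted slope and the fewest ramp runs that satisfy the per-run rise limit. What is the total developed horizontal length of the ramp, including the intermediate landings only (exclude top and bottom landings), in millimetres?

⌈1246/600⌉ = 3 ramp runs. That means 2 intermediate landings.
Horizontal run for 1246 mm of rise at 1:12 is 1246 × 12 = 14952 mm.
2 intermediate landings contribute 2 × 1525 = 3050 mm.
Total developed length = 14952 + 3050 = 18002 mm.

18002 mm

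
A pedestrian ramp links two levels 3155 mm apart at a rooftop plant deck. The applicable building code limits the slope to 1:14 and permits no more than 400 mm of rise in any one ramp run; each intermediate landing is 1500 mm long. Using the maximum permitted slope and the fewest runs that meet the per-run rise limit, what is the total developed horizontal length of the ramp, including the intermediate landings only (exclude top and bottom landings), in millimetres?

At most 400 each: 3155/400 = 7.89, giving 8 ramp runs. That means 7 intermediate landings.
Ramp run (horizontal) at 1:14: 3155 × 14 = 44170 mm.
Intermediate landings: 7 × 1500 = 10500 mm.
Developed length = 44170 + 10500 = 54670 mm.

54670 mm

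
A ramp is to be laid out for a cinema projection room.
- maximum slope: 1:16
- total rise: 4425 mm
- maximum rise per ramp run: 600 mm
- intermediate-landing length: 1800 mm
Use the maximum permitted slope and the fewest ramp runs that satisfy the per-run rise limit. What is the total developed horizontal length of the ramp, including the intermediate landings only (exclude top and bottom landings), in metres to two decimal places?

83.40 m

4425 / 600 = 7.38, so 8 ramp runs are needed. That means 7 intermediate landings.
Ramp run (horizontal) at 1:16: 4425 × 16 = 70800 mm.
7 intermediate landings contribute 7 × 1800 = 12600 mm.
Developed length = 70800 + 12600 = 83400 mm.
= 83.40 m.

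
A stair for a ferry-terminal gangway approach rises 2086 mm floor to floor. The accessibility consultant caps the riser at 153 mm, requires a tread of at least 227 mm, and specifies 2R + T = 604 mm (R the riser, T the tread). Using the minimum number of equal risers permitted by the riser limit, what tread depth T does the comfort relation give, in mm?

306 mm

2086 / 153 = 13.634 → round up to 14 risers.
Each riser is 2086/14 = 149 mm (≤ 153 mm).
Tread T = 604 − 2 × 149 = 306 mm (≥ 227 mm).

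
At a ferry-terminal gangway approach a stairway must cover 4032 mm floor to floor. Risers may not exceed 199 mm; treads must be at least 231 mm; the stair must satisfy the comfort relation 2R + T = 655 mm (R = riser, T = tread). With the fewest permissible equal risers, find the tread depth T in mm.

4032 / 199 = 20.261 → round up to 21 risers.
Riser R = 4032 / 21 = 192 mm, within the 199 mm limit.
Tread T = 655 − 2 × 192 = 271 mm (≥ 231 mm).

271 mm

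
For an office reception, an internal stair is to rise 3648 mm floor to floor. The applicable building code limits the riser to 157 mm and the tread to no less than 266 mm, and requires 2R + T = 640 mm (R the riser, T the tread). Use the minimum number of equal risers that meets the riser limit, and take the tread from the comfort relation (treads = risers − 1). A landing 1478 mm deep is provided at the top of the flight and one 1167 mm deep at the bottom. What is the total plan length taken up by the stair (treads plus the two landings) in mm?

10373 mm

3648 / 157 = 23.236 → round up to 24 risers.
R = 3648 ÷ 24 = 152 mm.
Tread T = 640 − 2 × 152 = 336 mm (≥ 266 mm).
24 risers give 23 treads; going = 23 × 336 = 7728 mm.
Add landings: 7728 + 1478 + 1167 = 10373 mm.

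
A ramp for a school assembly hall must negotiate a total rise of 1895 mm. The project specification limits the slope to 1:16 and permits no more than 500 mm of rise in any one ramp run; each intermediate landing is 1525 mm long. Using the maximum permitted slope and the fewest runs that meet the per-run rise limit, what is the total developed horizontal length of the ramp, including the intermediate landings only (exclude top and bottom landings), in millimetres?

34895 mm

At most 500 each: 1895/500 = 3.79, giving 4 ramp runs. That means 3 intermediate landings.
Horizontal run for 1895 mm of rise at 1:16 is 1895 × 16 = 30320 mm.
3 intermediate landings contribute 3 × 1525 = 4575 mm.
Developed length = 30320 + 4575 = 34895 mm.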